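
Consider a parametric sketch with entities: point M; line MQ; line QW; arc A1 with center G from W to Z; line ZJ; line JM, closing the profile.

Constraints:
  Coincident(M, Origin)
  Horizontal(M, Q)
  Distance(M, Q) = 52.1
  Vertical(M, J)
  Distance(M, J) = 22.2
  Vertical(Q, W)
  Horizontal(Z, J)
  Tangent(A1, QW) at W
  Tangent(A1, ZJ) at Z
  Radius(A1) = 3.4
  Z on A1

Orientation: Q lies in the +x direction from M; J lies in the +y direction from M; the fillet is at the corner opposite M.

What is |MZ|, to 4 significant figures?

53.52

The virtual corner opposite M is at (52.10, 22.20). The tangent condition forces GW to be normal to QW and A1 meets ZJ tangentially, so GZ is at right angles to ZJ, with radius 3.4, so the center G sits 3.4 in from both sides at G = (48.70, 18.80). That places the tangent points at W = (52.10, 18.80) on QW and Z = (48.70, 22.20) on ZJ. Then |MZ| = |Z − M| = 53.52.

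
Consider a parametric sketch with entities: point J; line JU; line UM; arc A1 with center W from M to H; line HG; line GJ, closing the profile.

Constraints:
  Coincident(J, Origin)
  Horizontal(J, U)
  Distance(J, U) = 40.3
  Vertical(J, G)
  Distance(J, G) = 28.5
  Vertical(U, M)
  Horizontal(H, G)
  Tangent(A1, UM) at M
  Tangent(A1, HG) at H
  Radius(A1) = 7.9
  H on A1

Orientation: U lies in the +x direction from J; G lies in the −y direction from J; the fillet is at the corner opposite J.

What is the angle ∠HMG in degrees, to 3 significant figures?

33.9°

The virtual corner opposite J is at (40.3, -28.5). The tangent condition forces WM to be normal to UM and the tangent condition forces WH to be normal to HG, with radius 7.9, so the center W sits 7.9 in from both sides at W = (32.4, -20.6). That places the tangent points at M = (40.3, -20.6) on UM and H = (32.4, -28.5) on HG. Then cos ∠HMG = MH·MG / (|MH||MG|), giving 33.9°.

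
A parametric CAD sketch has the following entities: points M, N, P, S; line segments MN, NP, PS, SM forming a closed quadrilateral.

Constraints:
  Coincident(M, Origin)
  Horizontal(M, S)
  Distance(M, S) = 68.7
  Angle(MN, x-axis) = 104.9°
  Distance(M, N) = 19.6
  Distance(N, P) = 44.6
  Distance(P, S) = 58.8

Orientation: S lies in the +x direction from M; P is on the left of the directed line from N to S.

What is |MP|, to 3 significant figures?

54.8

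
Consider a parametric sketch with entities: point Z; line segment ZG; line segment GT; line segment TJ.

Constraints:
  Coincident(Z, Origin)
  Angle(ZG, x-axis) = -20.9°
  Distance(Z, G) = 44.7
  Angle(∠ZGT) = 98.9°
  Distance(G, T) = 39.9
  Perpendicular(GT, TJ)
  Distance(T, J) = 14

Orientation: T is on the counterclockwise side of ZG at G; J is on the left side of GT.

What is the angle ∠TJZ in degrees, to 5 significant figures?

122.79°

Z is at the origin; ZG runs at -20.9° with length 44.7, so G = 44.7·(cos -20.9°, sin -20.9°) = (41.759, -15.946). ∠ZGT = 98.9°, so GT runs at -20.9° + (180° − 98.9°) = 60.200° from the x-axis; with |GT| = 39.9, T = G + 39.9·(cos 60.200°, sin 60.200°) = (61.588, 18.678). GT is perpendicular to TJ; with |TJ| = 14.0 on the left of GT, J = T + 14.0·(-0.86777, 0.49697) = (49.439, 25.635). Then cos ∠TJZ = JT·JZ / (|JT||JZ|), giving 122.79°.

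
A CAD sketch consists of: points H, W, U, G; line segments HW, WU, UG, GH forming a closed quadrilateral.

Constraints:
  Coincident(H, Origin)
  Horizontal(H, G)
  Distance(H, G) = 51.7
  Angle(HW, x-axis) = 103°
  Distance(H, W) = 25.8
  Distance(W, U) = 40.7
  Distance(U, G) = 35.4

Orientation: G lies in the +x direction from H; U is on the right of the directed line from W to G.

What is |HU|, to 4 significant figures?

19.22

Checks: |WU| = 40.70 ✓; |UG| = 35.40 ✓.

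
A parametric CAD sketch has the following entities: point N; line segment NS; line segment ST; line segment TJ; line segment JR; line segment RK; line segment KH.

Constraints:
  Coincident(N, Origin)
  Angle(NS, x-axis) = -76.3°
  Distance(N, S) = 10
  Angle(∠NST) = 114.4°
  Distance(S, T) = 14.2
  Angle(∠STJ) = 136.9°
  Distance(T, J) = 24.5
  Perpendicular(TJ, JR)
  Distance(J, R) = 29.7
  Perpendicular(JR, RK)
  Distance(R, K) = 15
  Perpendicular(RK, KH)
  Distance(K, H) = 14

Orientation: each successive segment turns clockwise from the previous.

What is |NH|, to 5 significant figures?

17.021

JR ⟂ RK, so RK runs at -5.0000°; with |RK| = 15.0, K = (-15.681, 11.938). The perpendicularity gives KH at right angles to RK, so KH runs at -95.000°; with |KH| = 14.0, H = (-16.902, -2.0092). Then |NH| = |H − N| = 17.021.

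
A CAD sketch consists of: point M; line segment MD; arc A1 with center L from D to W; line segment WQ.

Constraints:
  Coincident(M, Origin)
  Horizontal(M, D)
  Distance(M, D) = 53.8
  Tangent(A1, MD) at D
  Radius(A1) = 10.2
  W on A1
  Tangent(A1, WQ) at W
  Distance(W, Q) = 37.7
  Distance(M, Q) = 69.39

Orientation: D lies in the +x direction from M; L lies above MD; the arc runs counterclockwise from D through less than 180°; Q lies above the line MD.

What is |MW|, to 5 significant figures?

64.793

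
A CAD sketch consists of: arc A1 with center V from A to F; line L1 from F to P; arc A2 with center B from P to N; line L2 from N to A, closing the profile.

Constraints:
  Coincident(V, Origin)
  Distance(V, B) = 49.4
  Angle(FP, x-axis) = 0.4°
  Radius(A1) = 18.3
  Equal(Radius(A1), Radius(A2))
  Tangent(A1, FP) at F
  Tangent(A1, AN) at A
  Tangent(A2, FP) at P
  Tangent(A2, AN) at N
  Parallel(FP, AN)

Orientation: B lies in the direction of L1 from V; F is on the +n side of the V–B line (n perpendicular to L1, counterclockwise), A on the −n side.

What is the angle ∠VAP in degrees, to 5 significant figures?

53.466°

The slot axis is L1's direction at 0.4°, so u = (cos 0.4°, sin 0.4°) = (0.99998, 0.0069813) and n = (−sin 0.4°, cos 0.4°) = (-0.0069813, 0.99998). V is at the origin and B lies 49.4 along u from V, so B = 49.4·u = (49.399, 0.34487). Tangency of A1 to both parallel lines with radius 18.3 puts F and A at V ± 18.3·n: F = (-0.12776, 18.300), A = (0.12776, -18.300). Equal radii place P and N the same way about B: P = B + 18.3·n = (49.271, 18.644), N = B − 18.3·n = (49.527, -17.955). Then cos ∠VAP = AV·AP / (|AV||AP|), giving 53.466°.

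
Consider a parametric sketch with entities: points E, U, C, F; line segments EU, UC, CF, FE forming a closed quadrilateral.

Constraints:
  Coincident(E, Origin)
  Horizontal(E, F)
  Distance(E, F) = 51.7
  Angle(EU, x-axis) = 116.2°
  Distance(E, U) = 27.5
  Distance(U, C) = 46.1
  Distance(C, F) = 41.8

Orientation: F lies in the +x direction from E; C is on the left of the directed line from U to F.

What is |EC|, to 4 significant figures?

49.11

Checks: E = (0.00, 0.00) ✓; |UC| = 46.10 ✓; |CF| = 41.80 ✓.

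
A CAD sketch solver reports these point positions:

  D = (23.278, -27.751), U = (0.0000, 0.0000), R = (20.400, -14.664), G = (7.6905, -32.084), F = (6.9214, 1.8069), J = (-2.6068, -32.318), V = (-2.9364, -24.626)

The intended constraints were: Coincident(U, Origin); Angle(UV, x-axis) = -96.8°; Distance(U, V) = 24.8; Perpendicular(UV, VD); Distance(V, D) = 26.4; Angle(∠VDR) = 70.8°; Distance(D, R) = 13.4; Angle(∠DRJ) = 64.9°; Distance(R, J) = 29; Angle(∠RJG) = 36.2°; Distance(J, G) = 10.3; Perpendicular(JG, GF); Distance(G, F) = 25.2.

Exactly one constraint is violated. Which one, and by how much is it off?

Distance(G, F) = 25.2 — off by 8.70.

U = (0.00, 0.00) ✓; UV at -96.80° ✓; |UV| = 24.80 ✓; ∠(UV, VD) = 90.00° ✓; |VD| = 26.40 ✓; ∠VDR = 70.80° ✓; |DR| = 13.40 ✓; ∠DRJ = 64.90° ✓; |RJ| = 29.00 ✓; ∠RJG = 36.20° ✓; |JG| = 10.30 ✓; ∠(JG, GF) = 90.00° ✓; |GF| = 33.90 ✗.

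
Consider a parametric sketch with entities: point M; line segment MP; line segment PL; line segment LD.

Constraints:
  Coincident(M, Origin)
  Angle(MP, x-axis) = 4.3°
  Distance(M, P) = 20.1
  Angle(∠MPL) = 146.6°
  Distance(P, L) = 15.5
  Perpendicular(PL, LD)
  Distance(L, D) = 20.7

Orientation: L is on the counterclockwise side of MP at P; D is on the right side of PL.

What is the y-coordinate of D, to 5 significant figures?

-5.3926

M is at the origin; MP runs at 4.3° with length 20.1, so P = 20.1·(cos 4.3°, sin 4.3°) = (20.043, 1.5071). ∠MPL = 146.6°, so PL runs at 4.3° + (180° − 146.6°) = 37.700° from the x-axis; with |PL| = 15.5, L = P + 15.5·(cos 37.700°, sin 37.700°) = (32.307, 10.986). PL ⟂ LD; with |LD| = 20.7 on the right of PL, D = L + 20.7·(0.61153, -0.79122) = (44.966, -5.3926). So D.y = -5.3926.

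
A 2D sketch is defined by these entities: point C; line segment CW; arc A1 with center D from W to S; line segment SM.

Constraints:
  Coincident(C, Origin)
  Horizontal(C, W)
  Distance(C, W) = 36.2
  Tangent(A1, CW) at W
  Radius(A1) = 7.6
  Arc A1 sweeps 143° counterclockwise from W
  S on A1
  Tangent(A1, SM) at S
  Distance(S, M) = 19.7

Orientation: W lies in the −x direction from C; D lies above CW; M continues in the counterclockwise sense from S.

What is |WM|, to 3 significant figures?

27.9

C is at the origin; CW is horizontal with |CW| = 36.2 and W on the −x side, so W = (-36.2, 0.00). The tangent condition forces DW to be normal to CW, so D = W + (0, 7.6) = (-36.2, 7.60). On A1, W sits at bearing -90° from D; a 143° counterclockwise sweep puts S at bearing 53°, so S = D + 7.6·(cos 53°, sin 53°) = (-31.6, 13.7). A1 meets SM tangentially, so DS is at right angles to SM, so SM runs along (−sin 53°, cos 53°); with |SM| = 19.7, M = (-47.4, 25.5). Then |WM| = |M − W| = 27.9.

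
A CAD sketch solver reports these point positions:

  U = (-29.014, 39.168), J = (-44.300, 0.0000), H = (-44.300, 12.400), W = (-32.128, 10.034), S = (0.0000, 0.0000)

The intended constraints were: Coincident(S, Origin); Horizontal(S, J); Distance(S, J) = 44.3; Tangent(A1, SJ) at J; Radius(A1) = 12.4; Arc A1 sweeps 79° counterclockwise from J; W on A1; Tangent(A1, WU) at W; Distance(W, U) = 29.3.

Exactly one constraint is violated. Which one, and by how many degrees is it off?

Tangent(A1, WU) at W — off by 4.90°.

S = (0.00, 0.00) ✓; S.y = 0.00, J.y = 0.00 ✓; |SJ| = 44.30 ✓; ∠(HJ, JS) = 90.00° ✓; |HJ| = 12.40 ✓; bearing(H→W) − bearing(H→J) = 79.00° ✓; |HW| = 12.40 ✓; ∠(HW, WU) = 85.10° ✗; |WU| = 29.30 ✓.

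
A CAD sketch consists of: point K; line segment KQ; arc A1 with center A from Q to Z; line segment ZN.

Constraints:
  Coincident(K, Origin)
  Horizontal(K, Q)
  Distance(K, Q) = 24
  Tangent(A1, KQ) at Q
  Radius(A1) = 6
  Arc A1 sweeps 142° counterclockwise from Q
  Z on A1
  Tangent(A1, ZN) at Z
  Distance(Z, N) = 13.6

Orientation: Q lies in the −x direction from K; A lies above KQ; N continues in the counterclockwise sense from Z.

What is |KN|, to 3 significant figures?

36.4

K is at the origin; KQ is horizontal with |KQ| = 24.0 and Q on the −x side, so Q = (-24.0, 0.00). A1 meets KQ tangentially, so AQ is at right angles to KQ, so A = Q + (0, 6) = (-24.0, 6.00). On A1, Q sits at bearing -90° from A; a 142° counterclockwise sweep puts Z at bearing 52°, so Z = A + 6.0·(cos 52°, sin 52°) = (-20.3, 10.7). A1 meets ZN tangentially, so AZ is at right angles to ZN, so ZN runs along (−sin 52°, cos 52°); with |ZN| = 13.6, N = (-31.0, 19.1). Then |KN| = |N − K| = 36.4.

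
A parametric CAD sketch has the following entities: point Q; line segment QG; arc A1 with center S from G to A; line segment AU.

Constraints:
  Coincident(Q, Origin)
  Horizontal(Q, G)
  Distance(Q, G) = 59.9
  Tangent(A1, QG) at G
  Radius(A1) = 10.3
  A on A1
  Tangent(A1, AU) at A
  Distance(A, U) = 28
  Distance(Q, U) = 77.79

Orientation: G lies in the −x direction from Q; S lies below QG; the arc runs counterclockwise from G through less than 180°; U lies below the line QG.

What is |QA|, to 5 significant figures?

71.061

Checks: ∠(SG, GQ) = 90.00° ✓; |SG| = 10.30 ✓; |SA| = 10.30 ✓; ∠(SA, AU) = 90.00° ✓; |AU| = 28.00 ✓; |QU| = 77.79 ✓.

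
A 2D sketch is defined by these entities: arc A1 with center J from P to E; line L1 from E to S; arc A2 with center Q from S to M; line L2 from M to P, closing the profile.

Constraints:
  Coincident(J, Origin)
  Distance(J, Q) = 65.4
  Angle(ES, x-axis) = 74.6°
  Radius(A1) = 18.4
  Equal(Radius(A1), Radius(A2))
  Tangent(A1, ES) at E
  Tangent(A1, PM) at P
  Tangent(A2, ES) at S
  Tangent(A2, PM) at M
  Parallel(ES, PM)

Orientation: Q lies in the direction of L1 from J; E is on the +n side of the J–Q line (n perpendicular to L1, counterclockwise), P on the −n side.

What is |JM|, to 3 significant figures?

67.9

The slot axis is L1's direction at 74.6°, so u = (cos 74.6°, sin 74.6°) = (0.266, 0.964) and n = (−sin 74.6°, cos 74.6°) = (-0.964, 0.266). J is at the origin and Q lies 65.4 along u from J, so Q = 65.4·u = (17.4, 63.1). Tangency of A1 to both parallel lines with radius 18.4 puts E and P at J ± 18.4·n: E = (-17.7, 4.89), P = (17.7, -4.89). Equal radii place S and M the same way about Q: S = Q + 18.4·n = (-0.372, 67.9), M = Q − 18.4·n = (35.1, 58.2). Then |JM| = |M − J| = 67.9.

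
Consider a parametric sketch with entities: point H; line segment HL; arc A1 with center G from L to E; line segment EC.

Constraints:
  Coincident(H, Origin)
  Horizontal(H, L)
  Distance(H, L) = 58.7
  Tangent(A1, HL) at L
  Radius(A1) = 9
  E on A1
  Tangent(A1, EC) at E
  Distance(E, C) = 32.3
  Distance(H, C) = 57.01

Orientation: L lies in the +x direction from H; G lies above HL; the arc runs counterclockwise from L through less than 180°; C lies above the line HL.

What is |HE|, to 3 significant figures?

66.9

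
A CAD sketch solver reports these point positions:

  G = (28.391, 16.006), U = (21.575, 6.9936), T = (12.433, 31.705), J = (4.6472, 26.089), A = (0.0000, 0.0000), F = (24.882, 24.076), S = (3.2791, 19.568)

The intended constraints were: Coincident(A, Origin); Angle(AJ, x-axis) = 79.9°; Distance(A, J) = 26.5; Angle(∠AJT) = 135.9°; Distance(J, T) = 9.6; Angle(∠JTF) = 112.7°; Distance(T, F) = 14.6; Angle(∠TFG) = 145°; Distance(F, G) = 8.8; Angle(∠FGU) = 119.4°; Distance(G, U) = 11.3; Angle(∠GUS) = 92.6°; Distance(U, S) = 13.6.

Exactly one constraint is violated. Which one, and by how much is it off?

Distance(U, S) = 13.6 — off by 8.60.

A = (0.00, 0.00) ✓; AJ at 79.90° ✓; |AJ| = 26.50 ✓; ∠AJT = 135.9° ✓; |JT| = 9.600 ✓; ∠JTF = 112.7° ✓; |TF| = 14.60 ✓; ∠TFG = 145.0° ✓; |FG| = 8.800 ✓; ∠FGU = 119.4° ✓; |GU| = 11.30 ✓; ∠GUS = 92.60° ✓; |US| = 22.20 ✗.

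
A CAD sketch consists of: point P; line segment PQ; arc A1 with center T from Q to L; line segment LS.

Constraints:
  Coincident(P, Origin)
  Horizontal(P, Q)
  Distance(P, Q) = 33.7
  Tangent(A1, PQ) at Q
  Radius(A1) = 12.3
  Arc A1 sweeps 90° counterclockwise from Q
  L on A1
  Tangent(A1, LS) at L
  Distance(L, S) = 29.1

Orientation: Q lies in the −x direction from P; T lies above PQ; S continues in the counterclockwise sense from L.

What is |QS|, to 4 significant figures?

43.19

P is at the origin; P and Q share the same y with |PQ| = 33.7 and Q on the −x side, so Q = (-33.70, 0.000). Since A1 is tangent to PQ there, TQ ⟂ PQ, so T = Q + (0, 12.3) = (-33.70, 12.30). On A1, Q sits at bearing -90° from T; a 90° counterclockwise sweep puts L at bearing 0°, so L = T + 12.3·(cos 0°, sin 0°) = (-21.40, 12.30). Since A1 is tangent to LS there, TL ⟂ LS, so LS runs along (−sin 0°, cos 0°); with |LS| = 29.1, S = (-21.40, 41.40). Then |QS| = |S − Q| = 43.19.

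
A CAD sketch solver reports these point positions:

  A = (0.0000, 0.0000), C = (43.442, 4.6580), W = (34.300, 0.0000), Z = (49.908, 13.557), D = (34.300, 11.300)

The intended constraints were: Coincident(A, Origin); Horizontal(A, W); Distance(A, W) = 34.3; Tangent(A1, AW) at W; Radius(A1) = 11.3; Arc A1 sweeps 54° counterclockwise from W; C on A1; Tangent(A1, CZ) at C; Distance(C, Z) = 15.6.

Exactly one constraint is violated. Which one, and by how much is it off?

Distance(C, Z) = 15.6 — off by 4.60.

A = (0.00, 0.00) ✓; A.y = 0.00, W.y = 0.00 ✓; |AW| = 34.30 ✓; ∠(DW, WA) = 90.00° ✓; |DW| = 11.30 ✓; bearing(D→C) − bearing(D→W) = 54.00° ✓; |DC| = 11.30 ✓; ∠(DC, CZ) = 90.00° ✓; |CZ| = 11.00 ✗.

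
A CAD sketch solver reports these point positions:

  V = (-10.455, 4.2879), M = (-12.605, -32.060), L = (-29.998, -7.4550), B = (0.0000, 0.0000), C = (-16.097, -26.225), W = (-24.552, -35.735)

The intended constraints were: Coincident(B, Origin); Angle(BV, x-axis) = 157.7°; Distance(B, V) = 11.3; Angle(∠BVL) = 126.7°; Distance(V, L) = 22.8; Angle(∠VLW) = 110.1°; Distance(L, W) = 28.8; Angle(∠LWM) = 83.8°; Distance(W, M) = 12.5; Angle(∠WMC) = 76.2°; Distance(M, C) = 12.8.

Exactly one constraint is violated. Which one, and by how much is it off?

Distance(M, C) = 12.8 — off by 6.00.

B = (0.00, 0.00) ✓; BV at 157.7° ✓; |BV| = 11.30 ✓; ∠BVL = 126.7° ✓; |VL| = 22.80 ✓; ∠VLW = 110.1° ✓; |LW| = 28.80 ✓; ∠LWM = 83.80° ✓; |WM| = 12.50 ✓; ∠WMC = 76.20° ✓; |MC| = 6.800 ✗.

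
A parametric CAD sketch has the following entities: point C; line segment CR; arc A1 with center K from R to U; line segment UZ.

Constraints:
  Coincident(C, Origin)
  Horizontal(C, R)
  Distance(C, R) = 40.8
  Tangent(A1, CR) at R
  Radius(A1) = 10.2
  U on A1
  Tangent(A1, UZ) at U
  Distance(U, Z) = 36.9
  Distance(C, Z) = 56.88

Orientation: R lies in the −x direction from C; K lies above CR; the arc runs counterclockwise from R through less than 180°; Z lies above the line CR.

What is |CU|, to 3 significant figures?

32.3

C is at the origin; CR is horizontal with |CR| = 40.8 and R on the −x side, so R = (-40.8, 0.00). Since A1 is tangent to CR there, KR ⟂ CR, so K = R + (0, 10.2) = (-40.8, 10.2). Since KU ⟂ UZ (tangency), |KZ| = √(10.2² + 36.9²) = 38.3 regardless of where U sits on A1. So Z lies on both circle(C, 56.88) and circle(K, 38.3); the above-CR intersection is Z = (-31.5, 47.3). U is the foot of the tangent from Z: U = (-30.6, 10.5).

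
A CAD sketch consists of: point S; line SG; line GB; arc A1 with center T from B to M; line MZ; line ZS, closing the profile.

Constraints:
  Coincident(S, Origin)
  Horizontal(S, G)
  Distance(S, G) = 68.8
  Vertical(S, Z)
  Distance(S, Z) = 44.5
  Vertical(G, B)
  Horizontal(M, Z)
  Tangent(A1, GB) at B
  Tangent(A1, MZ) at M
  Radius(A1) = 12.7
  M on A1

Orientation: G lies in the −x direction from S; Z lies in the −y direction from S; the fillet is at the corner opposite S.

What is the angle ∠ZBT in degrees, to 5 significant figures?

10.459°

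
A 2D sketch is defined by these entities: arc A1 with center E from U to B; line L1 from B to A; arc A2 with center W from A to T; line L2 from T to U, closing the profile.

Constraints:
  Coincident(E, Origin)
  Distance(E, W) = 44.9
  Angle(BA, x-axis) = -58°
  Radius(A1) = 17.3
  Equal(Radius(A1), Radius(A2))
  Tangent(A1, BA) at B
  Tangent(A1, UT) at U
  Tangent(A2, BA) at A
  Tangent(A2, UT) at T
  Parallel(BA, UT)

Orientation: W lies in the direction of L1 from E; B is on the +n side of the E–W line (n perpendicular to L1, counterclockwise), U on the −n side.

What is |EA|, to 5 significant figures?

48.118

The slot axis is L1's direction at -58.0°, so u = (cos -58.0°, sin -58.0°) = (0.52992, -0.84805) and n = (−sin -58.0°, cos -58.0°) = (0.84805, 0.52992). E is at the origin and W lies 44.9 along u from E, so W = 44.9·u = (23.793, -38.077). Tangency of A1 to both parallel lines with radius 17.3 puts B and U at E ± 17.3·n: B = (14.671, 9.1676), U = (-14.671, -9.1676). Equal radii place A and T the same way about W: A = W + 17.3·n = (38.465, -28.910), T = W − 17.3·n = (9.1221, -47.245). Then |EA| = |A − E| = 48.118.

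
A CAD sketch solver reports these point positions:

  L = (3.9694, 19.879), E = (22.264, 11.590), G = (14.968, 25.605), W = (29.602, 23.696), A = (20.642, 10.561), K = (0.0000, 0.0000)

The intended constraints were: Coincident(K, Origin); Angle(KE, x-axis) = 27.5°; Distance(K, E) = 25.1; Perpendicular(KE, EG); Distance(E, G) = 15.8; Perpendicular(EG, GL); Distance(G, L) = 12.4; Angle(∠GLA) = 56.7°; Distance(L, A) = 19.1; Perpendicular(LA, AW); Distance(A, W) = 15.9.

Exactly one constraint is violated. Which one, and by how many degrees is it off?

Perpendicular(LA, AW) — off by 5.10°.

K = (0.00, 0.00) ✓; KE at 27.50° ✓; |KE| = 25.10 ✓; ∠(KE, EG) = 90.00° ✓; |EG| = 15.80 ✓; ∠(EG, GL) = 90.00° ✓; |GL| = 12.40 ✓; ∠GLA = 56.70° ✓; |LA| = 19.10 ✓; ∠(LA, AW) = 84.90° ✗; |AW| = 15.90 ✓.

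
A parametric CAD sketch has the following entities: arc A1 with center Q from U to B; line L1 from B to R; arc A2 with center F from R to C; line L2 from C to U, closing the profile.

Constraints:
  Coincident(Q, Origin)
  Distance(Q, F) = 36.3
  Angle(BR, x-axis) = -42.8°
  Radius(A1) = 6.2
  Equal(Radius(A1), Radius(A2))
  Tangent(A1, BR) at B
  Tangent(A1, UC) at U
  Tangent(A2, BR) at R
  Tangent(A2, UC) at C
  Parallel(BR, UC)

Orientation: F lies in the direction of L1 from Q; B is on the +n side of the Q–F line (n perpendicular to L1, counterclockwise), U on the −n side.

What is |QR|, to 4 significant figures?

36.83

The slot axis is L1's direction at -42.8°, so u = (cos -42.8°, sin -42.8°) = (0.7337, -0.6794) and n = (−sin -42.8°, cos -42.8°) = (0.6794, 0.7337). Q is at the origin and F lies 36.3 along u from Q, so F = 36.3·u = (26.63, -24.66). Tangency of A1 to both parallel lines with radius 6.2 puts B and U at Q ± 6.2·n: B = (4.213, 4.549), U = (-4.213, -4.549). Equal radii place R and C the same way about F: R = F + 6.2·n = (30.85, -20.11), C = F − 6.2·n = (22.42, -29.21). Then |QR| = |R − Q| = 36.83.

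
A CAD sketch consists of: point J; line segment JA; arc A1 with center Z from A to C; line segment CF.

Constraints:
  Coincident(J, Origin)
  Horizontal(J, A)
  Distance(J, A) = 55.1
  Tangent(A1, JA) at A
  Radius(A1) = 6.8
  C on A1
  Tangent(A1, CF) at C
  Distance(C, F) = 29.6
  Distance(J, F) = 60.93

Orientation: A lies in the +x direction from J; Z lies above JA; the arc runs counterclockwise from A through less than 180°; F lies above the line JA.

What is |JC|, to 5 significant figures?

62.024

J is at the origin; J and A share the same y with |JA| = 55.1 and A on the +x side, so A = (55.100, 0.0000). Since A1 is tangent to JA there, ZA ⟂ JA, so Z = A + (0, 6.8) = (55.100, 6.8000). Since ZC ⟂ CF (tangency), |ZF| = √(6.8² + 29.6²) = 30.371 regardless of where C sits on A1. So F lies on both circle(J, 60.93) and circle(Z, 30.371); the above-JA intersection is F = (48.782, 36.507). C is the foot of the tangent from F: C = (61.266, 9.6678).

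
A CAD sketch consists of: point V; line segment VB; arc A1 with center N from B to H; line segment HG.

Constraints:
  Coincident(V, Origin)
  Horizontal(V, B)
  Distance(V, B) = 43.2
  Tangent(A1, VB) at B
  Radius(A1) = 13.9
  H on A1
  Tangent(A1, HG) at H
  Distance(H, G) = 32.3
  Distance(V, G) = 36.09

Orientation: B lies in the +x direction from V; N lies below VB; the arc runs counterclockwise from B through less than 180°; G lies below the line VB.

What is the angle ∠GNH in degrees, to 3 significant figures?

66.7°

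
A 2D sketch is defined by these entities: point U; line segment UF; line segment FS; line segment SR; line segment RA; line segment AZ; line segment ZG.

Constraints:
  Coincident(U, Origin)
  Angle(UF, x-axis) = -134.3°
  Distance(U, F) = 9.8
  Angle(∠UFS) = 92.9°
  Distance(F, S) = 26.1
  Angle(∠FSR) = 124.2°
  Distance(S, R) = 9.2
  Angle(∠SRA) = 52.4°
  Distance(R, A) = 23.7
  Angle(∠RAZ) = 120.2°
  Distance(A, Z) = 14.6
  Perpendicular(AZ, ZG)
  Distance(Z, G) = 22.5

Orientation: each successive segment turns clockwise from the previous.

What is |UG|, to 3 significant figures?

34.4

U is at the origin; UF runs at -134.3° with length 9.8, so F = (-6.84, -7.01). ∠UFS = 92.9° gives FS at 139° from the x-axis; with |FS| = 26.1, S = (-26.4, 10.2). ∠FSR = 124.2° gives SR at 82.8° from the x-axis; with |SR| = 9.2, R = (-25.3, 19.4). ∠SRA = 52.4° gives RA at -44.8° from the x-axis; with |RA| = 23.7, A = (-8.45, 2.67). ∠RAZ = 120.2° gives AZ at -105° from the x-axis; with |AZ| = 14.6, Z = (-12.1, -11.5). AZ ⟂ ZG, so ZG runs at 165°; with |ZG| = 22.5, G = (-33.9, -5.78). Then |UG| = |G − U| = 34.4.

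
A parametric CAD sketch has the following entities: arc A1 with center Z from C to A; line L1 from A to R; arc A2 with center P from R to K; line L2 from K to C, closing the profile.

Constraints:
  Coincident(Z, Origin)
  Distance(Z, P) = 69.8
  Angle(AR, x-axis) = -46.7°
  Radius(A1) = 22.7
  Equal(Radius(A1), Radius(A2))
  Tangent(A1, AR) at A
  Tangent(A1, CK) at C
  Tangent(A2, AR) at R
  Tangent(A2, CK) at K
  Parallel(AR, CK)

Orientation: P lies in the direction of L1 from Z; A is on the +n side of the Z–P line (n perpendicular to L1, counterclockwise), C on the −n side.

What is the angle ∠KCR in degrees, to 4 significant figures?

33.04°

The slot axis is L1's direction at -46.7°, so u = (cos -46.7°, sin -46.7°) = (0.6858, -0.7278) and n = (−sin -46.7°, cos -46.7°) = (0.7278, 0.6858). Z is at the origin and P lies 69.8 along u from Z, so P = 69.8·u = (47.87, -50.80). Tangency of A1 to both parallel lines with radius 22.7 puts A and C at Z ± 22.7·n: A = (16.52, 15.57), C = (-16.52, -15.57). Equal radii place R and K the same way about P: R = P + 22.7·n = (64.39, -35.23), K = P − 22.7·n = (31.35, -66.37). Then cos ∠KCR = CK·CR / (|CK||CR|), giving 33.04°.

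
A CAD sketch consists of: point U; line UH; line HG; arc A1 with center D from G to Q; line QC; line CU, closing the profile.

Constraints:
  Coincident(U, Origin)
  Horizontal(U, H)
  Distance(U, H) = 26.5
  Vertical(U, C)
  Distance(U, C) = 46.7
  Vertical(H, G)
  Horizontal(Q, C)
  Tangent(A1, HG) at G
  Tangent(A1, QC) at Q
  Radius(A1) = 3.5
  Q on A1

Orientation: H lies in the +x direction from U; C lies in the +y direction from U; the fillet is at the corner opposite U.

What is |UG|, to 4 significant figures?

50.68

U is at the origin; UH is horizontal with |UH| = 26.5 and H on the +x side, so H = (26.50, 0.000). UC is vertical with |UC| = 46.7 and C on the +y side, so C = (0.000, 46.70). The virtual corner opposite U is at (26.50, 46.70). Since A1 is tangent to HG there, DG ⟂ HG and the tangent condition forces DQ to be normal to QC, with radius 3.5, so the center D sits 3.5 in from both sides at D = (23.00, 43.20). That places the tangent points at G = (26.50, 43.20) on HG and Q = (23.00, 46.70) on QC. Then |UG| = |G − U| = 50.68.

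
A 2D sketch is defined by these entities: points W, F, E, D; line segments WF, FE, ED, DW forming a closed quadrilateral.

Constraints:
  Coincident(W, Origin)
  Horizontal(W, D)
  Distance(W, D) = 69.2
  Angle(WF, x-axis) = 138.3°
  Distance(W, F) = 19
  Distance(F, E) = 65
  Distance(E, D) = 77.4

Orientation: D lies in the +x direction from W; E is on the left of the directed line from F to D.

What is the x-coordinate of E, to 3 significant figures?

25.7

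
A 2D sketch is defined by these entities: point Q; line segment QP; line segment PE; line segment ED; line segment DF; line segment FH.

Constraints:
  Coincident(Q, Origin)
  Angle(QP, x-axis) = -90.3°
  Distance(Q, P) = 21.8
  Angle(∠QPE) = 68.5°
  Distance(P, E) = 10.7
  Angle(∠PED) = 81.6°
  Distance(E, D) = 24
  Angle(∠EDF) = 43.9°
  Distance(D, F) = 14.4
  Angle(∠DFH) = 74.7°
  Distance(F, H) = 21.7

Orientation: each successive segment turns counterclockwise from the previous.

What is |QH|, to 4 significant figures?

19.34

∠EDF = 43.9° gives DF at -104.3° from the x-axis; with |DF| = 14.4, F = (-5.550, -11.02). ∠DFH = 74.7° gives FH at 1.000° from the x-axis; with |FH| = 21.7, H = (16.15, -10.64). Then |QH| = |H − Q| = 19.34.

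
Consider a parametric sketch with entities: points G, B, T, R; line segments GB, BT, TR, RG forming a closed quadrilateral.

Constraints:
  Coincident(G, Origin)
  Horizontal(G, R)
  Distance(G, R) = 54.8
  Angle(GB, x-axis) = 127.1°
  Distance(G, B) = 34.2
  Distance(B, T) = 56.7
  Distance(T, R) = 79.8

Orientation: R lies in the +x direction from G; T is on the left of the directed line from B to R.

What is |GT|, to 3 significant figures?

72.0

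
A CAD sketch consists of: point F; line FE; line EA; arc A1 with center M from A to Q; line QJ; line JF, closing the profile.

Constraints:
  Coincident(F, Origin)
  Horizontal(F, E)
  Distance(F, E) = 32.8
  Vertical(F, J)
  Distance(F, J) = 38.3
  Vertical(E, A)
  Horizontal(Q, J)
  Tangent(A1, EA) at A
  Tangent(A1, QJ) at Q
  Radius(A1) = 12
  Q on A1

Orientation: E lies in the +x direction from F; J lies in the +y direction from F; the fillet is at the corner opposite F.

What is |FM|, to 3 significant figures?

33.5

F is at the origin; FE is horizontal with |FE| = 32.8 and E on the +x side, so E = (32.8, 0.00). F and J share the same x with |FJ| = 38.3 and J on the +y side, so J = (0.00, 38.3). The virtual corner opposite F is at (32.8, 38.3). A1 meets EA tangentially, so MA is at right angles to EA and A1 meets QJ tangentially, so MQ is at right angles to QJ, with radius 12.0, so the center M sits 12.0 in from both sides at M = (20.8, 26.3). Then |FM| = |M − F| = 33.5.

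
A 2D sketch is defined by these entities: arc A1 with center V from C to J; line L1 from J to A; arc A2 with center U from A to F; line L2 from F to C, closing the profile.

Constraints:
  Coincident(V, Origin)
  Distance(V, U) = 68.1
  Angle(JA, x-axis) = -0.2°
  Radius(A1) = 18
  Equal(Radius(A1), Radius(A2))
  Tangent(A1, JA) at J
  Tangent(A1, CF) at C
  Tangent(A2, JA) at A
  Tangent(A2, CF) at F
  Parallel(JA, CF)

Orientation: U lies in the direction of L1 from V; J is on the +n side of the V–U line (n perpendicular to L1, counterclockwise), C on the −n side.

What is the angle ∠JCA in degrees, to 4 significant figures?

62.14°

Tangency of A1 to both parallel lines with radius 18.0 puts J and C at V ± 18.0·n: J = (0.06283, 18.00), C = (-0.06283, -18.00). Equal radii place A and F the same way about U: A = U + 18.0·n = (68.16, 17.76), F = U − 18.0·n = (68.04, -18.24). Then cos ∠JCA = CJ·CA / (|CJ||CA|), giving 62.14°.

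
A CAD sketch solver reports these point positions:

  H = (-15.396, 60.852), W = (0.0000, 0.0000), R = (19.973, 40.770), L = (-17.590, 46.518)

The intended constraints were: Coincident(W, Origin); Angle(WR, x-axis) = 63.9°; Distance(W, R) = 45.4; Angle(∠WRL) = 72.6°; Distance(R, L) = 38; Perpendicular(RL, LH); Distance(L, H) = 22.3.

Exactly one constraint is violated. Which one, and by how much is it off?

Distance(L, H) = 22.3 — off by 7.80.

W = (0.00, 0.00) ✓; WR at 63.90° ✓; |WR| = 45.40 ✓; ∠WRL = 72.60° ✓; |RL| = 38.00 ✓; ∠(RL, LH) = 90.00° ✓; |LH| = 14.50 ✗.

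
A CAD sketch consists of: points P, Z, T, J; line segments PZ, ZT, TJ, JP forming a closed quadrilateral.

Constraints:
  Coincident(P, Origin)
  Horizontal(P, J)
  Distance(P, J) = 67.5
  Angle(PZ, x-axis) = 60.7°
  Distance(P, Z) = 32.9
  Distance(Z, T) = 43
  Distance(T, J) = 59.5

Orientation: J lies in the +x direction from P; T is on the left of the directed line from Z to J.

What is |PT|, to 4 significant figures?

74.72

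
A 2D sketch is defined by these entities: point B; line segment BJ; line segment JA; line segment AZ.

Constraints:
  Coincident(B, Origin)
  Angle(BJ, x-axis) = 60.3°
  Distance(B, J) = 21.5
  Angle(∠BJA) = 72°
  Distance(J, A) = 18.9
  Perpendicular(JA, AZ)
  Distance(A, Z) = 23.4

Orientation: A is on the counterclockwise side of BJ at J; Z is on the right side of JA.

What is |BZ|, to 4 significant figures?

45.53

B is at the origin; BJ runs at 60.3° with length 21.5, so J = 21.5·(cos 60.3°, sin 60.3°) = (10.65, 18.68). ∠BJA = 72.0°, so JA runs at 60.3° + (180° − 72.0°) = 168.3° from the x-axis; with |JA| = 18.9, A = J + 18.9·(cos 168.3°, sin 168.3°) = (-7.855, 22.51). JA ⟂ AZ; with |AZ| = 23.4 on the right of JA, Z = A + 23.4·(0.2028, 0.9792) = (-3.110, 45.42). Then |BZ| = |Z − B| = 45.53.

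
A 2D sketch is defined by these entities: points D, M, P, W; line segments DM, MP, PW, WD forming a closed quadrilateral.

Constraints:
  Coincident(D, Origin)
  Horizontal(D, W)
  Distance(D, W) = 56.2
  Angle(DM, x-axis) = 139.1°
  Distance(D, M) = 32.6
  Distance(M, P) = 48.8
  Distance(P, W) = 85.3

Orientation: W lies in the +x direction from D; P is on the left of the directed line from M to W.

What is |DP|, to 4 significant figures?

63.75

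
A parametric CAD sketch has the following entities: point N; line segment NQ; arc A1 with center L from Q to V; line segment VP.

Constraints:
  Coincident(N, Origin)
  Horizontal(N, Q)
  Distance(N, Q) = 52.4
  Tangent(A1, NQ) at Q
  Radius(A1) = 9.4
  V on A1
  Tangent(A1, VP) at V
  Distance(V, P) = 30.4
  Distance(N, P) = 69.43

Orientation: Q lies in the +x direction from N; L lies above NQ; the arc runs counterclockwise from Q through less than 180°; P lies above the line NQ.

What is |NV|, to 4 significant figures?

62.64

Checks: |LV| = 9.400 ✓; ∠(LV, VP) = 90.00° ✓; |VP| = 30.40 ✓; |NP| = 69.43 ✓.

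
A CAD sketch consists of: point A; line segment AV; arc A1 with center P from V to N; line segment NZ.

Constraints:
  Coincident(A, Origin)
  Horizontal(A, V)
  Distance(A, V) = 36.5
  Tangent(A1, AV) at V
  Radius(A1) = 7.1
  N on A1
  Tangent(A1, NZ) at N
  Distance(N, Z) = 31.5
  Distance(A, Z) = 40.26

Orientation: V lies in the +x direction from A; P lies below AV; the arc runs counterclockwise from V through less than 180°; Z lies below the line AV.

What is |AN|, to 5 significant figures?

30.147

A is at the origin; A and V share the same y with |AV| = 36.5 and V on the +x side, so V = (36.500, 0.0000). A1 meets AV tangentially, so PV is at right angles to AV, so P = V + (0, -7.1) = (36.500, -7.1000). Since PN ⟂ NZ (tangency), |PZ| = √(7.1² + 31.5²) = 32.290 regardless of where N sits on A1. So Z lies on both circle(A, 40.26) and circle(P, 32.290); the below-AV intersection is Z = (20.073, -34.899). N is the foot of the tangent from Z: N = (29.743, -4.9204).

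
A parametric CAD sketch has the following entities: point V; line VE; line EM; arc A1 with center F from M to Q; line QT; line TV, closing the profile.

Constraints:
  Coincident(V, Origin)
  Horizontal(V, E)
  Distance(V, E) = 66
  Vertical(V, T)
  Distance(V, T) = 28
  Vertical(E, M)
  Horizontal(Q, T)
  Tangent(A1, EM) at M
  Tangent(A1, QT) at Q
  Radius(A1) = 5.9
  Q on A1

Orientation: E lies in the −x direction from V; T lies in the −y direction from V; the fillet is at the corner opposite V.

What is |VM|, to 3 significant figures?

69.6

The virtual corner opposite V is at (-66.0, -28.0). Tangency of A1 to EM means the radius FM is perpendicular to EM and since A1 is tangent to QT there, FQ ⟂ QT, with radius 5.9, so the center F sits 5.9 in from both sides at F = (-60.1, -22.1). That places the tangent points at M = (-66.0, -22.1) on EM and Q = (-60.1, -28.0) on QT. Then |VM| = |M − V| = 69.6.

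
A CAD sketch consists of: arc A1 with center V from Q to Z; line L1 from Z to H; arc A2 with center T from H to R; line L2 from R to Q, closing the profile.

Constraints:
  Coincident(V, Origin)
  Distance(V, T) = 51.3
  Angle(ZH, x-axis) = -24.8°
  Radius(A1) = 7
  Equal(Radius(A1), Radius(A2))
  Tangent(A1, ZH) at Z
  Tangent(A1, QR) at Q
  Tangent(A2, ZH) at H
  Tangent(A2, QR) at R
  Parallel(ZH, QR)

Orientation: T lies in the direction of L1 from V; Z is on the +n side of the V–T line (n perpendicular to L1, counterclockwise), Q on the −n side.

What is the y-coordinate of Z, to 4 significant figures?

6.354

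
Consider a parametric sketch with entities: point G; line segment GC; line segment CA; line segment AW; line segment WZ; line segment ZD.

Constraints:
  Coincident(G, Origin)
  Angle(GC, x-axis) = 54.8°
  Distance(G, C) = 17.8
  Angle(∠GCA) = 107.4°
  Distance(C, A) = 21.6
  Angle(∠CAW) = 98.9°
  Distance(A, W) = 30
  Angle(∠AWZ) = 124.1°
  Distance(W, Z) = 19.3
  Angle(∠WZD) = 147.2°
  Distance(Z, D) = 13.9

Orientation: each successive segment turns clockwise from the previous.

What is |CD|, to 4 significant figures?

45.29

G is at the origin; GC runs at 54.8° with length 17.8, so C = (10.26, 14.55). ∠GCA = 107.4° gives CA at -17.80° from the x-axis; with |CA| = 21.6, A = (30.83, 7.942). ∠CAW = 98.9° gives AW at -98.90° from the x-axis; with |AW| = 30.0, W = (26.19, -21.70). ∠AWZ = 124.1° gives WZ at -154.8° from the x-axis; with |WZ| = 19.3, Z = (8.722, -29.91). ∠WZD = 147.2° gives ZD at 172.4° from the x-axis; with |ZD| = 13.9, D = (-5.056, -28.08). Then |CD| = |D − C| = 45.29.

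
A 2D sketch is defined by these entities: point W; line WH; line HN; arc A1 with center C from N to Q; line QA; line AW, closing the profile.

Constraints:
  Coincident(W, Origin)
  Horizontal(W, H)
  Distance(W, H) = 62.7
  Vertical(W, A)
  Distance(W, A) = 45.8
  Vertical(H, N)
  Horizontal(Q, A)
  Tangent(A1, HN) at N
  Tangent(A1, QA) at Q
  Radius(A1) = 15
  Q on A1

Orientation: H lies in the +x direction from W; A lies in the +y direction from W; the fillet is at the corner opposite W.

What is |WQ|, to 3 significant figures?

66.1

W is at the origin; W and H share the same y with |WH| = 62.7 and H on the +x side, so H = (62.7, 0.00). W and A share the same x with |WA| = 45.8 and A on the +y side, so A = (0.00, 45.8). The virtual corner opposite W is at (62.7, 45.8). Since A1 is tangent to HN there, CN ⟂ HN and the tangent condition forces CQ to be normal to QA, with radius 15.0, so the center C sits 15.0 in from both sides at C = (47.7, 30.8). That places the tangent points at N = (62.7, 30.8) on HN and Q = (47.7, 45.8) on QA. Then |WQ| = |Q − W| = 66.1.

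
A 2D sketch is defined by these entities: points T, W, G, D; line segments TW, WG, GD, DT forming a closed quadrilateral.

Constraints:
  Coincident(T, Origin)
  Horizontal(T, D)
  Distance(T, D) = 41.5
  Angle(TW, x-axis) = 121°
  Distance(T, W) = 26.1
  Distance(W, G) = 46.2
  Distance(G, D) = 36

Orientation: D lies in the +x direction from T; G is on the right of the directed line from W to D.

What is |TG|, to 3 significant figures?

20.1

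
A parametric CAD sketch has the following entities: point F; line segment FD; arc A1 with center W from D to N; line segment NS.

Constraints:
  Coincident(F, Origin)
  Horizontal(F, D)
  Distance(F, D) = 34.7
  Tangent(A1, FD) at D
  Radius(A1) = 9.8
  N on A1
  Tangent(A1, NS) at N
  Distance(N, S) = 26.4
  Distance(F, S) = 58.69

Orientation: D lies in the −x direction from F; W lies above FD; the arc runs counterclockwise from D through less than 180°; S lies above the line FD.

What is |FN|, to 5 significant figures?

32.639

F is at the origin; F and D share the same y with |FD| = 34.7 and D on the −x side, so D = (-34.700, 0.0000). Since A1 is tangent to FD there, WD ⟂ FD, so W = D + (0, 9.8) = (-34.700, 9.8000). Since WN ⟂ NS (tangency), |WS| = √(9.8² + 26.4²) = 28.160 regardless of where N sits on A1. So S lies on both circle(F, 58.69) and circle(W, 28.160); the above-FD intersection is S = (-47.021, 35.122). N is the foot of the tangent from S: N = (-27.931, 16.887).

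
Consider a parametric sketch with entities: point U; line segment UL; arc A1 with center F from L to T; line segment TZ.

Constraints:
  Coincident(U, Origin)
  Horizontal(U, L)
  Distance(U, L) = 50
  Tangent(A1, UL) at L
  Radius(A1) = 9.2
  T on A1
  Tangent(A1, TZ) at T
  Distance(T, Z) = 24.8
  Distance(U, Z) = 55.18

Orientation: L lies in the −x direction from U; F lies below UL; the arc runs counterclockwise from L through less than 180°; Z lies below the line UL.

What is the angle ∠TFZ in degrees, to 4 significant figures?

69.65°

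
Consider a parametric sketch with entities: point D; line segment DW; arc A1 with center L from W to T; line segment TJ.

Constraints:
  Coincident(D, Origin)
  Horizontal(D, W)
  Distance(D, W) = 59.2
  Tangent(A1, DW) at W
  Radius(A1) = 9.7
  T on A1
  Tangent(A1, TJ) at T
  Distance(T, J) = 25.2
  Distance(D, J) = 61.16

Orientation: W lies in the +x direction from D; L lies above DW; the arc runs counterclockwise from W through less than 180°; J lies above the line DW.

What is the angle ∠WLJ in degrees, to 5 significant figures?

160.25°

D is at the origin; DW is horizontal with |DW| = 59.2 and W on the +x side, so W = (59.200, 0.0000). The tangent condition forces LW to be normal to DW, so L = W + (0, 9.7) = (59.200, 9.7000). Since LT ⟂ TJ (tangency), |LJ| = √(9.7² + 25.2²) = 27.002 regardless of where T sits on A1. So J lies on both circle(D, 61.16) and circle(L, 27.002); the above-DW intersection is J = (50.075, 35.114). T is the foot of the tangent from J: T = (66.543, 16.039).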